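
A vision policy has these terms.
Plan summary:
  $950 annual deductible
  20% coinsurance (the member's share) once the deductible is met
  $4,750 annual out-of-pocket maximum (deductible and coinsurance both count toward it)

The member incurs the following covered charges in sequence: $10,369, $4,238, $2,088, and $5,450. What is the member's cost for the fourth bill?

$651

Claim 1 ($10,369): $950 finishes the deductible; $9,419 goes to coinsurance; member's 20% is $1,883.80. Cost to member: $2,833.80. OOP to date $2,833.80.
Claim 2 ($4,238): deductible met; 20% of $4,238 = $847.60. Member owes $847.60 (running OOP $3,681.40).
Claim 3 ($2,088): deductible met; 20% of $2,088 = $417.60. Cost to member: $417.60. OOP to date $4,099.
Claim 4 ($5,450): 20% coinsurance on $5,450 = $1,090. That would push OOP to $5,189, over the $4,750 cap, so member pays $4,750 − $4,099 = $651.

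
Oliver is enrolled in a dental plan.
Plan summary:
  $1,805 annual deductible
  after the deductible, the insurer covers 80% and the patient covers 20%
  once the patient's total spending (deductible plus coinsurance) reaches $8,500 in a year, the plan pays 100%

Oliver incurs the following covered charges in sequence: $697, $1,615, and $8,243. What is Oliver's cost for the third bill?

Bill 1, $697: all of it applies to the deductible. Patient owes $697 (running OOP $697).
Bill 2, $1,615: $1,108 finishes the deductible; $507 goes to coinsurance; 20% of $507 = $101.40. Patient owes $1,209.40 (running OOP $1,906.40).
Bill 3, $8,243: deductible already satisfied, so patient's share is 20% × $8,243 = $1,648.60. Cost to patient: $1,648.60. OOP to date $3,555.

$1,648.60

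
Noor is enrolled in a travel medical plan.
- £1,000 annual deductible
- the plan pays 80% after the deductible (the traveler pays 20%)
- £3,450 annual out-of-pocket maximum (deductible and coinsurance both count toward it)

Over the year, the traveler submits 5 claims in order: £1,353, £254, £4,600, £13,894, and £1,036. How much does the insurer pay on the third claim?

£3,680

Claim 1 (£1,353): £1,000 to deductible, leaving £353; coinsurance £353 × 20% = £70.60. Traveler owes £1,070.60 (running OOP £1,070.60). Insurer: £1,353 − £1,070.60 = £282.40.
Claim 2 (£254): 20% coinsurance on £254 = £50.80. Traveler owes £50.80 (running OOP £1,121.40). Plan pays £254 − £50.80 = £203.20.
Claim 3 (£4,600): 20% coinsurance on £4,600 = £920. Traveler pays £920; OOP now £2,041.40. Plan pays £4,600 − £920 = £3,680.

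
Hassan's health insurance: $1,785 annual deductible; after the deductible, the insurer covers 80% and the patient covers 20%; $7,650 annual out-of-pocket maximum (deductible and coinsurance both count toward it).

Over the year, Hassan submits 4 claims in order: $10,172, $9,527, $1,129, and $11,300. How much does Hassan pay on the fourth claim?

$2,056.40

#1 ($10,172): $1,785 to deductible, leaving $8,387; patient's 20% is $1,677.40. Cost to patient: $3,462.40. OOP to date $3,462.40.
#2 ($9,527): 20% coinsurance on $9,527 = $1,905.40. Cost to patient: $1,905.40. OOP to date $5,367.80.
#3 ($1,129): deductible met; 20% of $1,129 = $225.80. Patient pays $225.80; OOP now $5,593.60.
#4 ($11,300): 20% coinsurance on $11,300 = $2,260. That would push OOP to $7,853.60, over the $7,650 cap, so patient pays $7,650 − $5,593.60 = $2,056.40.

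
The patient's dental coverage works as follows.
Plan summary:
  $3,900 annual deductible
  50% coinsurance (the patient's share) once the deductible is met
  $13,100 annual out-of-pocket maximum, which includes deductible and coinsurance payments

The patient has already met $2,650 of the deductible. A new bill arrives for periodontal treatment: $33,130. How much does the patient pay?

$2,650 of the $3,900 deductible is already met, leaving $1,250.
The remaining $31,880 (= $33,130 − $1,250) moves to coinsurance.
50% of $31,880 = $15,940 falls to the patient.
Patient responsibility before any cap: $1,250 + $15,940 = $17,190.
Adding $17,190 to the $2,650 already spent would give $19,840, which exceeds the $13,100 cap; the patient pays just $13,100 − $2,650 = $10,450.

$10,450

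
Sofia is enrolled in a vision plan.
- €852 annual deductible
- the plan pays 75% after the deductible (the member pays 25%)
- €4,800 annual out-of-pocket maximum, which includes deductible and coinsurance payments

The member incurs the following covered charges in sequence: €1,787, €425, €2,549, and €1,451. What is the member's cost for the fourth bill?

Claim 1 (€1,787): €852 to deductible, leaving €935; 25% of €935 = €233.75. Cost to member: €1,085.75. OOP to date €1,085.75.
Claim 2 (€425): deductible already satisfied, so member's share is 25% × €425 = €106.25. Cost to member: €106.25. OOP to date €1,192.
Claim 3 (€2,549): 25% coinsurance on €2,549 = €637.25. Member pays €637.25; OOP now €1,829.25.
Claim 4 (€1,451): deductible met; 25% of €1,451 = €362.75. Member owes €362.75 (running OOP €2,192).

€362.75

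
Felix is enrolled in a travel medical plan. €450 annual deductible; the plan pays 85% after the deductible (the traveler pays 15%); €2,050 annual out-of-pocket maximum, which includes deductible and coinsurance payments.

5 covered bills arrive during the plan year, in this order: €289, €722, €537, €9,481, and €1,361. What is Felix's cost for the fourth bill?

€1,422.15

#1 (€289): fully absorbed by the deductible. Cost to traveler: €289. OOP to date €289.
#2 (€722): €161 finishes the deductible; €561 goes to coinsurance; coinsurance €561 × 15% = €84.15. Traveler pays €245.15; OOP now €534.15.
#3 (€537): 15% coinsurance on €537 = €80.55. Traveler owes €80.55 (running OOP €614.70).
#4 (€9,481): 15% coinsurance on €9,481 = €1,422.15. Traveler owes €1,422.15 (running OOP €2,036.85).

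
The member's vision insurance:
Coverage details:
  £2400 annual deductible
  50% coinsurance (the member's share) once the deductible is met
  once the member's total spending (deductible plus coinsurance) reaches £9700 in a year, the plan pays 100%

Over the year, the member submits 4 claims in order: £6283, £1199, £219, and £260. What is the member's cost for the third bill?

£109.50

#1 (£6283): £2400 finishes the deductible; £3883 goes to coinsurance; coinsurance £3883 × 50% = £1941.50. Cost to member: £4341.50. OOP to date £4341.50.
#2 (£1199): deductible already satisfied, so member's share is 50% × £1199 = £599.50. Member pays £599.50; OOP now £4941.
#3 (£219): deductible met; 50% of £219 = £109.50. Member owes £109.50 (running OOP £5050.50).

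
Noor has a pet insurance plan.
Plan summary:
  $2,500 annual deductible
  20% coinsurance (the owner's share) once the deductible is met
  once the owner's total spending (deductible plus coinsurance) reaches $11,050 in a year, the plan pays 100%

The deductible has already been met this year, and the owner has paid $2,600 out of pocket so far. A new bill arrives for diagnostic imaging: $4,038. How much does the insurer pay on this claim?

$3,230.40

The deductible is already satisfied, so the full bill goes to coinsurance.
Owner's 20% share of $4,038 is $807.60.
Year-to-date out-of-pocket becomes $2,600 + $807.60 = $3,407.60, still under the $11,050 maximum, so no cap applies.
Insurer pays the balance: $4,038 − $807.60 = $3,230.40.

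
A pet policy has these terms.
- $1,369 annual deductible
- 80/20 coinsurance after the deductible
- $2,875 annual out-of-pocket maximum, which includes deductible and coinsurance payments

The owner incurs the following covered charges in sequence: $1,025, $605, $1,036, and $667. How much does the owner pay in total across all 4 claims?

$1,761.80

Claim 1 ($1,025): fully absorbed by the deductible. Owner pays $1,025; OOP now $1,025.
Claim 2 ($605): deductible takes $344, $261 remains; coinsurance $261 × 20% = $52.20. Cost to owner: $396.20. OOP to date $1,421.20.
Claim 3 ($1,036): deductible met; 20% of $1,036 = $207.20. Cost to owner: $207.20. OOP to date $1,628.40.
Claim 4 ($667): deductible already satisfied, so owner's share is 20% × $667 = $133.40. Cost to owner: $133.40. OOP to date $1,761.80.
Summing the owner's payments: $1,025 + $396.20 + $207.20 + $133.40 = $1,761.80.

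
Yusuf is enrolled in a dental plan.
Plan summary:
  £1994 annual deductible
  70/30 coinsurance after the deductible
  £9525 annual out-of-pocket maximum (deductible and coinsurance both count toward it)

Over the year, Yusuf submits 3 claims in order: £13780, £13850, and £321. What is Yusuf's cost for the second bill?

£3995.20

Bill 1, £13780: £1994 finishes the deductible; £11786 goes to coinsurance; 30% of £11786 = £3535.80. Cost to patient: £5529.80. OOP to date £5529.80.
Bill 2, £13850: deductible already satisfied, so patient's share is 30% × £13850 = £4155. OOP would hit £9684.80 > £9525, so the cap limits the patient to £9525 − £5529.80 = £3995.20.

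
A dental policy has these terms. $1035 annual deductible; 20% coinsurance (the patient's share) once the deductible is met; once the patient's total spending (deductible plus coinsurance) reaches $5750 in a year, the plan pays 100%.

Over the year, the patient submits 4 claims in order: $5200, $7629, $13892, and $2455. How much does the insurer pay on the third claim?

Bill 1, $5200: $1035 finishes the deductible; $4165 goes to coinsurance; patient's 20% is $833. Patient pays $1868; OOP now $1868. Plan pays $5200 − $1868 = $3332.
Bill 2, $7629: deductible already satisfied, so patient's share is 20% × $7629 = $1525.80. Patient owes $1525.80 (running OOP $3393.80). Plan pays $7629 − $1525.80 = $6103.20.
Bill 3, $13892: deductible already satisfied, so patient's share is 20% × $13892 = $2778.40. Adding that to $3393.80 gives $6172.20, past the $5750 cap; patient pays only $5750 − $3393.80 = $2356.20. Plan pays $13892 − $2356.20 = $11535.80.

$11535.80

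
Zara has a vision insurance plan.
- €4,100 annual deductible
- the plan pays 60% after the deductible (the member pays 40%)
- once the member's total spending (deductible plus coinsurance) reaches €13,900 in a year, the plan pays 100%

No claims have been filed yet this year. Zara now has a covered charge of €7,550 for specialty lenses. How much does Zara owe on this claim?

The full €4,100 deductible is still open; €4,100 of this bill applies to it.
That leaves €7,550 − €4,100 = €3,450 for coinsurance.
Member's 40% share of €3,450 is €1,380.
Member responsibility before any cap: €4,100 + €1,380 = €5,480.
Year-to-date out-of-pocket becomes €0 + €5,480 = €5,480, still under the €13,900 maximum, so no cap applies.

€5,480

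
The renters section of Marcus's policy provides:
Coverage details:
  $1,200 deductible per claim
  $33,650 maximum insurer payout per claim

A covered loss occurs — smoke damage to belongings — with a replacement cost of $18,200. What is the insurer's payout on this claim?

Less the $1,200 deductible: $18,200 − $1,200 = $17,000.
That's under the $33,650 cap, so the insurer reimburses the full $17,000.

$17,000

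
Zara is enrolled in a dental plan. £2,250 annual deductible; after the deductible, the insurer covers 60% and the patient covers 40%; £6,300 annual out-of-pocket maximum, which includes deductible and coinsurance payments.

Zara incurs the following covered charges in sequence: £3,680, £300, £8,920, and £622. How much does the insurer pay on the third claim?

£5,562

Bill 1, £3,680: deductible takes £2,250, £1,430 remains; coinsurance £1,430 × 40% = £572. Cost to patient: £2,822. OOP to date £2,822. Plan pays £3,680 − £2,822 = £858.
Bill 2, £300: deductible met; 40% of £300 = £120. Patient owes £120 (running OOP £2,942). Plan pays £300 − £120 = £180.
Bill 3, £8,920: deductible already satisfied, so patient's share is 40% × £8,920 = £3,568. That would push OOP to £6,510, over the £6,300 cap, so patient pays £6,300 − £2,942 = £3,358. Plan pays £8,920 − £3,358 = £5,562.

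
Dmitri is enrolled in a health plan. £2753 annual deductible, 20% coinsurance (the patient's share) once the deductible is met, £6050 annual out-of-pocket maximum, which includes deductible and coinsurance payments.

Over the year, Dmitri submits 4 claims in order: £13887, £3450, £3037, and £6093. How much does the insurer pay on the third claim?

Bill 1, £13887: £2753 to deductible, leaving £11134; patient's 20% is £2226.80. Patient owes £4979.80 (running OOP £4979.80). Plan pays £13887 − £4979.80 = £8907.20.
Bill 2, £3450: deductible met; 20% of £3450 = £690. Patient pays £690; OOP now £5669.80. Plan pays £3450 − £690 = £2760.
Bill 3, £3037: deductible met; 20% of £3037 = £607.40. OOP would hit £6277.20 > £6050, so the cap limits the patient to £6050 − £5669.80 = £380.20. Insurer: £3037 − £380.20 = £2656.80.

£2656.80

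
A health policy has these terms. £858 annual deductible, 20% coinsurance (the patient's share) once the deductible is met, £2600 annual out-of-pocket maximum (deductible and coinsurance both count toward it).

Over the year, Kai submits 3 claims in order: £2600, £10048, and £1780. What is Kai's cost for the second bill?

£1393.60

Bill 1, £2600: deductible takes £858, £1742 remains; coinsurance £1742 × 20% = £348.40. Patient owes £1206.40 (running OOP £1206.40).
Bill 2, £10048: deductible already satisfied, so patient's share is 20% × £10048 = £2009.60. Adding that to £1206.40 gives £3216, past the £2600 cap; patient pays only £2600 − £1206.40 = £1393.60.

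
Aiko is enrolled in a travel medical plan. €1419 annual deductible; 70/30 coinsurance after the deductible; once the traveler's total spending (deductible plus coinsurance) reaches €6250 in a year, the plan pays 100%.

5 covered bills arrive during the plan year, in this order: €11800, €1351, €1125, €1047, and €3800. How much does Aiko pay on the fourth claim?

#1 (€11800): deductible takes €1419, €10381 remains; traveler's 30% is €3114.30. Traveler owes €4533.30 (running OOP €4533.30).
#2 (€1351): deductible met; 30% of €1351 = €405.30. Traveler owes €405.30 (running OOP €4938.60).
#3 (€1125): 30% coinsurance on €1125 = €337.50. Traveler pays €337.50; OOP now €5276.10.
#4 (€1047): deductible met; 30% of €1047 = €314.10. Traveler pays €314.10; OOP now €5590.20.

€314.10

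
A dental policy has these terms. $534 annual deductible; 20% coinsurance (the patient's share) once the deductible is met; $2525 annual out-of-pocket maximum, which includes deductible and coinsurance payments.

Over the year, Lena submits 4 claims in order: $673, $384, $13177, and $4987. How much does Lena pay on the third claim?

Claim 1 ($673): $534 to deductible, leaving $139; 20% of $139 = $27.80. Patient pays $561.80; OOP now $561.80.
Claim 2 ($384): deductible already satisfied, so patient's share is 20% × $384 = $76.80. Patient pays $76.80; OOP now $638.60.
Claim 3 ($13177): deductible met; 20% of $13177 = $2635.40. Adding that to $638.60 gives $3274, past the $2525 cap; patient pays only $2525 − $638.60 = $1886.40.

$1886.40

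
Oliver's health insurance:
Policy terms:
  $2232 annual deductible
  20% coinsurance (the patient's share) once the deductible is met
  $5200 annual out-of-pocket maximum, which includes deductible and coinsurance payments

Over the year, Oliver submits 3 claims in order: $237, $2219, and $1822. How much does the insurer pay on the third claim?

$1457.60

#1 ($237): all of it applies to the deductible. Patient owes $237 (running OOP $237). Plan pays $237 − $237 = $0.
#2 ($2219): $1995 to deductible, leaving $224; 20% of $224 = $44.80. Patient owes $2039.80 (running OOP $2276.80). Plan pays $2219 − $2039.80 = $179.20.
#3 ($1822): deductible met; 20% of $1822 = $364.40. Cost to patient: $364.40. OOP to date $2641.20. Insurer: $1822 − $364.40 = $1457.60.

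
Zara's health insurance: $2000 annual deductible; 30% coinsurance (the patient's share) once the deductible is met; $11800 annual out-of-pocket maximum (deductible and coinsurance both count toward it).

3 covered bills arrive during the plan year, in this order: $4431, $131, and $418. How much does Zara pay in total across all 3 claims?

#1 ($4431): $2000 to deductible, leaving $2431; patient's 30% is $729.30. Cost to patient: $2729.30. OOP to date $2729.30.
#2 ($131): deductible already satisfied, so patient's share is 30% × $131 = $39.30. Cost to patient: $39.30. OOP to date $2768.60.
#3 ($418): 30% coinsurance on $418 = $125.40. Patient owes $125.40 (running OOP $2894).
Total paid by the patient: $2729.30 + $39.30 + $125.40 = $2894.

$2894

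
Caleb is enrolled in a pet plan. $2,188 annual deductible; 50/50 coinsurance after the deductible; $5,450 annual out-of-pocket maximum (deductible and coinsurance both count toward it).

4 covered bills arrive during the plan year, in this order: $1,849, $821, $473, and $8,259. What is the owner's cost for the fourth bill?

$2,784.50

Claim 1 — $1,849: entire amount goes to the deductible. Owner pays $1,849; OOP now $1,849.
Claim 2 — $821: deductible takes $339, $482 remains; owner's 50% is $241. Owner owes $580 (running OOP $2,429).
Claim 3 — $473: deductible met; 50% of $473 = $236.50. Cost to owner: $236.50. OOP to date $2,665.50.
Claim 4 — $8,259: deductible already satisfied, so owner's share is 50% × $8,259 = $4,129.50. That would push OOP to $6,795, over the $5,450 cap, so owner pays $5,450 − $2,665.50 = $2,784.50.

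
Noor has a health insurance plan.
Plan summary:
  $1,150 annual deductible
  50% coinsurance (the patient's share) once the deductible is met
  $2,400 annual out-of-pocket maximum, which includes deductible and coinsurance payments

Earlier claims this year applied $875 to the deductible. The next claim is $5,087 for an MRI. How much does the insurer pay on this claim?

$3,562

Deductible still to meet: $1,150 − $875 = $275.
That leaves $5,087 − $275 = $4,812 for coinsurance.
Coinsurance: $4,812 × 50% = $2,406.
Patient responsibility before any cap: $275 + $2,406 = $2,681.
Adding $2,681 to the $875 already spent would give $3,556, which exceeds the $2,400 cap; the patient pays just $2,400 − $875 = $1,525.
Insurer pays the balance: $5,087 − $1,525 = $3,562.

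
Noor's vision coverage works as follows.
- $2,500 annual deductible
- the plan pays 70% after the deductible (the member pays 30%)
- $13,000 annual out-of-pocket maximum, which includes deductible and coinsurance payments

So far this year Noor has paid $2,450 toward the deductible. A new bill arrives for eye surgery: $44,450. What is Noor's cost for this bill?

$10,550

$2,450 of the $2,500 deductible is already met, leaving $50.
After the $50 deductible portion, $44,450 − $50 = $44,400 is subject to coinsurance.
Member's 30% share of $44,400 is $13,320.
That puts the member's cost at $50 + $13,320 = $13,370 before any cap.
That would bring total out-of-pocket to $15,820, past the $13,000 cap. The member is capped at $13,000 − $2,450 = $10,550 on this claim.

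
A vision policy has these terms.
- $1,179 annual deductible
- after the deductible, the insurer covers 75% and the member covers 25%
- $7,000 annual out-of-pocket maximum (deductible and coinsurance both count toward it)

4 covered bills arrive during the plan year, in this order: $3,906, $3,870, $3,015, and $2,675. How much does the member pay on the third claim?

Claim 1 — $3,906: deductible takes $1,179, $2,727 remains; member's 25% is $681.75. Member pays $1,860.75; OOP now $1,860.75.
Claim 2 — $3,870: 25% coinsurance on $3,870 = $967.50. Member pays $967.50; OOP now $2,828.25.
Claim 3 — $3,015: deductible met; 25% of $3,015 = $753.75. Cost to member: $753.75. OOP to date $3,582.

$753.75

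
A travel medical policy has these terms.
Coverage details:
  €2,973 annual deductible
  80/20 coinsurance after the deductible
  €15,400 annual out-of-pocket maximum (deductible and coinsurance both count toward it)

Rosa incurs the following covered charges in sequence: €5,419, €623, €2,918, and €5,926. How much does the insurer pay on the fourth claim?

€4,740.80

Claim 1 (€5,419): €2,973 finishes the deductible; €2,446 goes to coinsurance; 20% of €2,446 = €489.20. Traveler owes €3,462.20 (running OOP €3,462.20). Insurer: €5,419 − €3,462.20 = €1,956.80.
Claim 2 (€623): deductible met; 20% of €623 = €124.60. Cost to traveler: €124.60. OOP to date €3,586.80. Plan pays €623 − €124.60 = €498.40.
Claim 3 (€2,918): deductible already satisfied, so traveler's share is 20% × €2,918 = €583.60. Traveler owes €583.60 (running OOP €4,170.40). Insurer: €2,918 − €583.60 = €2,334.40.
Claim 4 (€5,926): deductible already satisfied, so traveler's share is 20% × €5,926 = €1,185.20. Traveler owes €1,185.20 (running OOP €5,355.60). Plan pays €5,926 − €1,185.20 = €4,740.80.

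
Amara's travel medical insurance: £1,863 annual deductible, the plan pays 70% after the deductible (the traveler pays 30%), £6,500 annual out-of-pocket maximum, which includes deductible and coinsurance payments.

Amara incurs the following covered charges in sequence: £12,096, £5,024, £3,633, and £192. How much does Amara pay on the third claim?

#1 (£12,096): £1,863 to deductible, leaving £10,233; 30% of £10,233 = £3,069.90. Traveler pays £4,932.90; OOP now £4,932.90.
#2 (£5,024): deductible met; 30% of £5,024 = £1,507.20. Traveler owes £1,507.20 (running OOP £6,440.10).
#3 (£3,633): 30% coinsurance on £3,633 = £1,089.90. That would push OOP to £7,530, over the £6,500 cap, so traveler pays £6,500 − £6,440.10 = £59.90.

£59.90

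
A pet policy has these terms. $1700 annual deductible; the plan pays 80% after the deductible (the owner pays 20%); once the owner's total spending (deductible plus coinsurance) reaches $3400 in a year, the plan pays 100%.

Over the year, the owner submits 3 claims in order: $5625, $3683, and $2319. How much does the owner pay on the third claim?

Bill 1, $5625: deductible takes $1700, $3925 remains; owner's 20% is $785. Owner pays $2485; OOP now $2485.
Bill 2, $3683: deductible met; 20% of $3683 = $736.60. Owner pays $736.60; OOP now $3221.60.
Bill 3, $2319: 20% coinsurance on $2319 = $463.80. Adding that to $3221.60 gives $3685.40, past the $3400 cap; owner pays only $3400 − $3221.60 = $178.40.

$178.40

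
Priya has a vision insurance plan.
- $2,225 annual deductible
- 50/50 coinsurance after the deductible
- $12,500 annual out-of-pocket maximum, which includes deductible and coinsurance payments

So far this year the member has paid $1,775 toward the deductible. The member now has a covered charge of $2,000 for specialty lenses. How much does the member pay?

$1,225

Remaining deductible: $2,225 − $1,775 = $450.
That leaves $2,000 − $450 = $1,550 for coinsurance.
Member's 50% share of $1,550 is $775.
So the member owes $450 + $775 = $1,225 before any cap.
Cumulative spending $1,775 + $1,225 = $3,000 stays under the $12,500 maximum.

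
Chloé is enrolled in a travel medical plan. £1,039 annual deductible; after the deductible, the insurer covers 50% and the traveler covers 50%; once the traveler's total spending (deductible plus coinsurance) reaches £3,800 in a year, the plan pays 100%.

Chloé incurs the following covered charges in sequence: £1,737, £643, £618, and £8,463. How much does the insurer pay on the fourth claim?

#1 (£1,737): deductible takes £1,039, £698 remains; coinsurance £698 × 50% = £349. Cost to traveler: £1,388. OOP to date £1,388. Plan pays £1,737 − £1,388 = £349.
#2 (£643): 50% coinsurance on £643 = £321.50. Traveler pays £321.50; OOP now £1,709.50. Plan pays £643 − £321.50 = £321.50.
#3 (£618): 50% coinsurance on £618 = £309. Traveler owes £309 (running OOP £2,018.50). Plan pays £618 − £309 = £309.
#4 (£8,463): deductible met; 50% of £8,463 = £4,231.50. That would push OOP to £6,250, over the £3,800 cap, so traveler pays £3,800 − £2,018.50 = £1,781.50. Plan pays £8,463 − £1,781.50 = £6,681.50.

£6,681.50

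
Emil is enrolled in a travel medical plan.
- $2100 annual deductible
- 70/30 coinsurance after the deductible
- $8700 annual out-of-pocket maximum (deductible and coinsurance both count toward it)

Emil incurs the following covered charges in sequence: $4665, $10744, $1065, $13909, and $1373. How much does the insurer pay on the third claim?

#1 ($4665): $2100 finishes the deductible; $2565 goes to coinsurance; traveler's 30% is $769.50. Traveler pays $2869.50; OOP now $2869.50. Plan pays $4665 − $2869.50 = $1795.50.
#2 ($10744): deductible met; 30% of $10744 = $3223.20. Traveler pays $3223.20; OOP now $6092.70. Insurer: $10744 − $3223.20 = $7520.80.
#3 ($1065): 30% coinsurance on $1065 = $319.50. Cost to traveler: $319.50. OOP to date $6412.20. Insurer: $1065 − $319.50 = $745.50.

$745.50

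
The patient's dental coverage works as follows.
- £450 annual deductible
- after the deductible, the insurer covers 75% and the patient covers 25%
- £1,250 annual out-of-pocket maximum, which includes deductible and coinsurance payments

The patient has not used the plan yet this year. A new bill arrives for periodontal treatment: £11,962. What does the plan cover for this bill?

£10,712

The full £450 deductible is still open; £450 of this bill applies to it.
That leaves £11,962 − £450 = £11,512 for coinsurance.
Patient's 25% share of £11,512 is £2,878.
Patient responsibility before any cap: £450 + £2,878 = £3,328.
Adding £3,328 to the £0 already spent would give £3,328, which exceeds the £1,250 cap; the patient pays just £1,250 − £0 = £1,250.
The insurer covers the remainder: £11,962 − £1,250 = £10,712.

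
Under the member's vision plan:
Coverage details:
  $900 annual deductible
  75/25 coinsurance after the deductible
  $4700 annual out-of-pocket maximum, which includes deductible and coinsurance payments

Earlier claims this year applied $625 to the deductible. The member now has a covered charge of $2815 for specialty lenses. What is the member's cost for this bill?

Deductible still to meet: $900 − $625 = $275.
That leaves $2815 − $275 = $2540 for coinsurance.
25% of $2540 = $635 falls to the member.
Member responsibility before any cap: $275 + $635 = $910.
Year-to-date out-of-pocket becomes $625 + $910 = $1535, still under the $4700 maximum, so no cap applies.

$910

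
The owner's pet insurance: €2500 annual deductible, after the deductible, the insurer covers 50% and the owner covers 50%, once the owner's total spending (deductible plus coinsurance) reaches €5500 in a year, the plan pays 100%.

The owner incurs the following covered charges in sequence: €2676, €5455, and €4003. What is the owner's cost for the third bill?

Claim 1 — €2676: deductible takes €2500, €176 remains; 50% of €176 = €88. Cost to owner: €2588. OOP to date €2588.
Claim 2 — €5455: deductible already satisfied, so owner's share is 50% × €5455 = €2727.50. Owner owes €2727.50 (running OOP €5315.50).
Claim 3 — €4003: 50% coinsurance on €4003 = €2001.50. That would push OOP to €7317, over the €5500 cap, so owner pays €5500 − €5315.50 = €184.50.

€184.50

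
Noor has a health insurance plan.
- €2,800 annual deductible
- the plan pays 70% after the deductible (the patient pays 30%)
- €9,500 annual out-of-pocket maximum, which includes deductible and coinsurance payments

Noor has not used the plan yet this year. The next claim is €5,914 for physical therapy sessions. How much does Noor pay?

€3,734.20

Nothing has been paid toward the €2,800 deductible, so the first €2,800 of this charge is applied there.
That leaves €5,914 − €2,800 = €3,114 for coinsurance.
Coinsurance: €3,114 × 30% = €934.20.
So the patient owes €2,800 + €934.20 = €3,734.20 before any cap.
Year-to-date out-of-pocket becomes €0 + €3,734.20 = €3,734.20, still under the €9,500 maximum, so no cap applies.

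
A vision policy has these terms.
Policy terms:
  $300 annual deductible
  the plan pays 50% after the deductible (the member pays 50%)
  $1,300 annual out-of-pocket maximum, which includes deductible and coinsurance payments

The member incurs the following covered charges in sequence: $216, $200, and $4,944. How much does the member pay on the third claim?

Claim 1 — $216: entire amount goes to the deductible. Cost to member: $216. OOP to date $216.
Claim 2 — $200: $84 to deductible, leaving $116; coinsurance $116 × 50% = $58. Cost to member: $142. OOP to date $358.
Claim 3 — $4,944: deductible already satisfied, so member's share is 50% × $4,944 = $2,472. That would push OOP to $2,830, over the $1,300 cap, so member pays $1,300 − $358 = $942.

$942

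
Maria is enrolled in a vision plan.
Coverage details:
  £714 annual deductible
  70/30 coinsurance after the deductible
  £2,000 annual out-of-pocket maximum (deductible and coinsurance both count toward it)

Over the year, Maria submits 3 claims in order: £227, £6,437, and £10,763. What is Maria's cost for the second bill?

Claim 1 — £227: all of it applies to the deductible. Member owes £227 (running OOP £227).
Claim 2 — £6,437: £487 finishes the deductible; £5,950 goes to coinsurance; coinsurance £5,950 × 30% = £1,785. Claim cost before the cap: £487 + £1,785 = £2,272. Adding that to £227 gives £2,499, past the £2,000 cap; member pays only £2,000 − £227 = £1,773.

£1,773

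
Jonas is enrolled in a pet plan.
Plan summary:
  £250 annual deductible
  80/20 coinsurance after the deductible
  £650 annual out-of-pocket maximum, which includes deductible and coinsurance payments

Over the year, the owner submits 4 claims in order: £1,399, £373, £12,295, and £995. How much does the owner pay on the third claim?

£95.60

Bill 1, £1,399: deductible takes £250, £1,149 remains; 20% of £1,149 = £229.80. Cost to owner: £479.80. OOP to date £479.80.
Bill 2, £373: deductible already satisfied, so owner's share is 20% × £373 = £74.60. Owner pays £74.60; OOP now £554.40.
Bill 3, £12,295: deductible met; 20% of £12,295 = £2,459. That would push OOP to £3,013.40, over the £650 cap, so owner pays £650 − £554.40 = £95.60.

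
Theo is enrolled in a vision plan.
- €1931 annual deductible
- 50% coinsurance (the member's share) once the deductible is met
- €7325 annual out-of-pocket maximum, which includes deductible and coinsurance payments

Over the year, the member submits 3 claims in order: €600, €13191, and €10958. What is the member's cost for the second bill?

€6725

Claim 1 (€600): fully absorbed by the deductible. Cost to member: €600. OOP to date €600.
Claim 2 (€13191): €1331 finishes the deductible; €11860 goes to coinsurance; member's 50% is €5930. Together that's €1331 + €5930 = €7261. OOP would hit €7861 > €7325, so the cap limits the member to €7325 − €600 = €6725.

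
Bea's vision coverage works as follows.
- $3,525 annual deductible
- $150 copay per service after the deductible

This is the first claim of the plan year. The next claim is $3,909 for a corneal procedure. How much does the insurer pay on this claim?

$234

Deductible not yet touched, so the first $3,525 of the bill goes to the deductible.
That leaves $3,909 − $3,525 = $384 for the copay.
Copay on this service: $150.
That puts the member's cost at $3,525 + $150 = $3,675.
The insurer covers the remainder: $3,909 − $3,675 = $234.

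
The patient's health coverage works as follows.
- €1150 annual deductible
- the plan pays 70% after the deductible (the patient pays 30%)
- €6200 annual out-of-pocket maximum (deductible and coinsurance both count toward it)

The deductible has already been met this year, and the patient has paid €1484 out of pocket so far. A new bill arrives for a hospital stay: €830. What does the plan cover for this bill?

€581

The deductible is already satisfied, so the full bill goes to coinsurance.
30% of €830 = €249 falls to the patient.
Cumulative spending €1484 + €249 = €1733 stays under the €6200 maximum.
Insurer pays the balance: €830 − €249 = €581.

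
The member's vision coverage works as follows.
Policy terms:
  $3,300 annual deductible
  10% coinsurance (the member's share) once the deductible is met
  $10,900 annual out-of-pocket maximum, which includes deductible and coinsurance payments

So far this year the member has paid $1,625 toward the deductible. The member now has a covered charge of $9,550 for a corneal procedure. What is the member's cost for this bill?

Remaining deductible: $3,300 − $1,625 = $1,675.
The remaining $7,875 (= $9,550 − $1,675) moves to coinsurance.
Member's 10% share of $7,875 is $787.50.
So the member owes $1,675 + $787.50 = $2,462.50 before any cap.
Total out-of-pocket so far would be $1,625 + $2,462.50 = $4,087.50, below the $10,900 cap — no reduction.

$2,462.50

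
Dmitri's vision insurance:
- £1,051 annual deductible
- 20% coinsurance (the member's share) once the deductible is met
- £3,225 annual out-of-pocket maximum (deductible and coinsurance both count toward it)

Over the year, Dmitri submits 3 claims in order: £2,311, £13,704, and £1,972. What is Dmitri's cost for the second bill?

Claim 1 (£2,311): deductible takes £1,051, £1,260 remains; coinsurance £1,260 × 20% = £252. Member owes £1,303 (running OOP £1,303).
Claim 2 (£13,704): deductible met; 20% of £13,704 = £2,740.80. OOP would hit £4,043.80 > £3,225, so the cap limits the member to £3,225 − £1,303 = £1,922.

£1,922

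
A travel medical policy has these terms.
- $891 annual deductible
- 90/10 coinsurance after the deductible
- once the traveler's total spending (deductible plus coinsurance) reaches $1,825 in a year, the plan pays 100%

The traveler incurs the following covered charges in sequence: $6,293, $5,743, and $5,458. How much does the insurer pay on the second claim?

$5,349.20

#1 ($6,293): $891 to deductible, leaving $5,402; traveler's 10% is $540.20. Traveler owes $1,431.20 (running OOP $1,431.20). Plan pays $6,293 − $1,431.20 = $4,861.80.
#2 ($5,743): deductible met; 10% of $5,743 = $574.30. OOP would hit $2,005.50 > $1,825, so the cap limits the traveler to $1,825 − $1,431.20 = $393.80. Insurer: $5,743 − $393.80 = $5,349.20.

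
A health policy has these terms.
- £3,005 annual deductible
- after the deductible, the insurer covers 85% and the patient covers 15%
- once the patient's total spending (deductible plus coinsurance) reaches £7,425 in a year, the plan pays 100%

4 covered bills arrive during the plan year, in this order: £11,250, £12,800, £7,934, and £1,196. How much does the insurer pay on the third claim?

£6,743.90

Bill 1, £11,250: deductible takes £3,005, £8,245 remains; coinsurance £8,245 × 15% = £1,236.75. Patient owes £4,241.75 (running OOP £4,241.75). Plan pays £11,250 − £4,241.75 = £7,008.25.
Bill 2, £12,800: deductible already satisfied, so patient's share is 15% × £12,800 = £1,920. Patient owes £1,920 (running OOP £6,161.75). Insurer: £12,800 − £1,920 = £10,880.
Bill 3, £7,934: deductible already satisfied, so patient's share is 15% × £7,934 = £1,190.10. Patient pays £1,190.10; OOP now £7,351.85. Insurer: £7,934 − £1,190.10 = £6,743.90.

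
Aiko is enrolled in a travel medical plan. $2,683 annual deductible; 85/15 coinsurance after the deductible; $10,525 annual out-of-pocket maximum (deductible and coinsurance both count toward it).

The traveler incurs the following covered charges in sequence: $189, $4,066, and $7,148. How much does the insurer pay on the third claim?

Claim 1 — $189: all of it applies to the deductible. Traveler owes $189 (running OOP $189). Insurer: $189 − $189 = $0.
Claim 2 — $4,066: $2,494 to deductible, leaving $1,572; traveler's 15% is $235.80. Traveler owes $2,729.80 (running OOP $2,918.80). Insurer: $4,066 − $2,729.80 = $1,336.20.
Claim 3 — $7,148: deductible already satisfied, so traveler's share is 15% × $7,148 = $1,072.20. Cost to traveler: $1,072.20. OOP to date $3,991. Insurer: $7,148 − $1,072.20 = $6,075.80.

$6,075.80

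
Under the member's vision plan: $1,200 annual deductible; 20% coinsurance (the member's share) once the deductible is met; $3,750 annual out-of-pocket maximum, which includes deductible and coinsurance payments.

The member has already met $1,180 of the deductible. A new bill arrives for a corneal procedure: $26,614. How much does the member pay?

$2,570

Deductible still to meet: $1,200 − $1,180 = $20.
After the $20 deductible portion, $26,614 − $20 = $26,594 is subject to coinsurance.
Coinsurance: $26,594 × 20% = $5,318.80.
That puts the member's cost at $20 + $5,318.80 = $5,338.80 before any cap.
Year-to-date out-of-pocket would reach $1,180 + $5,338.80 = $6,518.80, above the $3,750 maximum, so the member pays only $3,750 − $1,180 = $2,570.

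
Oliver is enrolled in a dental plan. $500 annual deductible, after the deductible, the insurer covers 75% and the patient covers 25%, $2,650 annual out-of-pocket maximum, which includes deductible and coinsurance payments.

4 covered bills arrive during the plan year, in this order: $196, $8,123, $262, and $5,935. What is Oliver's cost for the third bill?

Bill 1, $196: fully absorbed by the deductible. Cost to patient: $196. OOP to date $196.
Bill 2, $8,123: $304 finishes the deductible; $7,819 goes to coinsurance; patient's 25% is $1,954.75. Patient owes $2,258.75 (running OOP $2,454.75).
Bill 3, $262: deductible met; 25% of $262 = $65.50. Cost to patient: $65.50. OOP to date $2,520.25.

$65.50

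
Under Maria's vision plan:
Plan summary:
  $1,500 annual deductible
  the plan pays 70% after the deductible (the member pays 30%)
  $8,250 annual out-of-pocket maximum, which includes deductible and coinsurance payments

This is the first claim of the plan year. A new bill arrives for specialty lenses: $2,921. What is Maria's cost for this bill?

Nothing has been paid toward the $1,500 deductible, so the first $1,500 of this charge is applied there.
The remaining $1,421 (= $2,921 − $1,500) moves to coinsurance.
Member's 30% share of $1,421 is $426.30.
Member responsibility before any cap: $1,500 + $426.30 = $1,926.30.
Year-to-date out-of-pocket becomes $0 + $1,926.30 = $1,926.30, still under the $8,250 maximum, so no cap applies.

$1,926.30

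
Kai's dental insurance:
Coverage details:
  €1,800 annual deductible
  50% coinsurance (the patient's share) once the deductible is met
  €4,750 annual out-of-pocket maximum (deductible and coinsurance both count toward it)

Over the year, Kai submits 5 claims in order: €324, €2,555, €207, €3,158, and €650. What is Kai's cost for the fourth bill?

€1,579

Claim 1 — €324: entire amount goes to the deductible. Patient pays €324; OOP now €324.
Claim 2 — €2,555: €1,476 finishes the deductible; €1,079 goes to coinsurance; 50% of €1,079 = €539.50. Patient owes €2,015.50 (running OOP €2,339.50).
Claim 3 — €207: deductible met; 50% of €207 = €103.50. Patient owes €103.50 (running OOP €2,443).
Claim 4 — €3,158: deductible already satisfied, so patient's share is 50% × €3,158 = €1,579. Patient pays €1,579; OOP now €4,022.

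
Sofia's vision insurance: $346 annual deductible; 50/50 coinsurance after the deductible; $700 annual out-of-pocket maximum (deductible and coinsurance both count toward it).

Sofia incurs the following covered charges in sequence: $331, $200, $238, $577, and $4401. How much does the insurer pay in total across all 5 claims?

$5047

#1 ($331): all of it applies to the deductible. Member pays $331; OOP now $331. Plan pays $331 − $331 = $0.
#2 ($200): deductible takes $15, $185 remains; coinsurance $185 × 50% = $92.50. Cost to member: $107.50. OOP to date $438.50. Insurer: $200 − $107.50 = $92.50.
#3 ($238): 50% coinsurance on $238 = $119. Cost to member: $119. OOP to date $557.50. Plan pays $238 − $119 = $119.
#4 ($577): deductible already satisfied, so member's share is 50% × $577 = $288.50. That would push OOP to $846, over the $700 cap, so member pays $700 − $557.50 = $142.50. Insurer: $577 − $142.50 = $434.50.
#5 ($4401): deductible met; 50% of $4401 = $2200.50. Adding that to $700 gives $2900.50, past the $700 cap; member pays only $700 − $700 = $0. Insurer: $4401 − $0 = $4401.
Insurer total: $0 + $92.50 + $119 + $434.50 + $4401 = $5047.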